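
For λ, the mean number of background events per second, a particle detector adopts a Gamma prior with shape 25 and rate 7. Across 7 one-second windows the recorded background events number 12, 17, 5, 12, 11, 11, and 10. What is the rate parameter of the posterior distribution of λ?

Total count: 12 + 17 + 5 + 12 + 11 + 11 + 10 = 78.
Total exposure: 7 seconds.
Conjugate update: add total count to the shape and total exposure to the rate, giving Gamma(103, 14).

14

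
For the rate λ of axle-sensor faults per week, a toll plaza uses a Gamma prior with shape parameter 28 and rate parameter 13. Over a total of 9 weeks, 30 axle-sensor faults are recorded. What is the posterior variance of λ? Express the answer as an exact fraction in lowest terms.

Total count 30 over total exposure 9 weeks.
The Gamma prior is conjugate for the Poisson rate, so λ | data ~ Gamma(28+30, 13+9) = Gamma(58, 22).
Posterior variance = α'/β'² = 58/484 = 29/242.

29/242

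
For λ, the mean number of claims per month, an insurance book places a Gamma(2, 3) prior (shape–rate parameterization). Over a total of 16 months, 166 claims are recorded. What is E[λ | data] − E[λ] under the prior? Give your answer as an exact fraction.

466/57

Total count 166 over total exposure 16 months.
Posterior: α' = 2 + 166 = 168, β' = 3 + 16 = 19.
Posterior mean = 168/19 = 168/19; prior mean = 2/3 = 2/3. Difference = 168/19 − 2/3 = 466/57.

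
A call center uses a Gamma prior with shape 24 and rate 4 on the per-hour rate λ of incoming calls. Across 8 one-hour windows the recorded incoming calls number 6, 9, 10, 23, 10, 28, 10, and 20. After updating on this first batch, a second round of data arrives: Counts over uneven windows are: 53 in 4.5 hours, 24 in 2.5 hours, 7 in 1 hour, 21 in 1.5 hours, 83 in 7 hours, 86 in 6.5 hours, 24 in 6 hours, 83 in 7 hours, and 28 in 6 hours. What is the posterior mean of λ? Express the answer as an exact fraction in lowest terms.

Total count: 6 + 9 + 10 + 23 + 10 + 28 + 10 + 20 = 116.
Total exposure: 8 hours.
After the first batch: Gamma(24 + 116, 4 + 8) = Gamma(140, 12).
Total count: 53 + 24 + 7 + 21 + 83 + 86 + 24 + 83 + 28 = 409.
Total exposure: 4.5 + 2.5 + 1 + 1.5 + 7 + 6.5 + 6 + 7 + 6 = 42 hours.
After the second batch: Gamma(140 + 409, 12 + 42) = Gamma(549, 54).
Posterior mean = α'/β' = 549/54 = 61/6.

61/6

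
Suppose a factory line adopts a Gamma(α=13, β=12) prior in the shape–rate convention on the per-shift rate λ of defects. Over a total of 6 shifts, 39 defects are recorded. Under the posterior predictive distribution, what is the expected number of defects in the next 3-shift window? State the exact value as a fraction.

26/3

Total count 39 over total exposure 6 shifts.
The Gamma prior is conjugate for the Poisson rate, so λ | data ~ Gamma(13+39, 12+6) = Gamma(52, 18).
Predictive mean over a 3-shift window = T·E[λ|data] = 3·52/18 = 26/3.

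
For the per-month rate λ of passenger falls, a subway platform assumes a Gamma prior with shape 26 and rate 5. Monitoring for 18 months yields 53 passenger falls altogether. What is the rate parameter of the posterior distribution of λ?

Total count 53 over total exposure 18 months.
Gamma(α, β) with Poisson data over total exposure Σt gives posterior Gamma(α+Σx, β+Σt) = Gamma(79, 23).

23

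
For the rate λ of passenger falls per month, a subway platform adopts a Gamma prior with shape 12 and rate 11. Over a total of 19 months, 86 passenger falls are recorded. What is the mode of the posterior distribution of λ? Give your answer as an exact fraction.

Total count 86 over total exposure 19 months.
Gamma(α, β) with Poisson data over total exposure Σt gives posterior Gamma(α+Σx, β+Σt) = Gamma(98, 30).
Posterior mode = (α'−1)/β' = 97/30.

97/30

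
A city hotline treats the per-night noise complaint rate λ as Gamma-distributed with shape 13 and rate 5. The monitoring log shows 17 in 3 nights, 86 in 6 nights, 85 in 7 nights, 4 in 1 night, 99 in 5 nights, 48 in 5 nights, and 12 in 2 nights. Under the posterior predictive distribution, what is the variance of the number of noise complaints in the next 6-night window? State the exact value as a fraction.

21840/289

Total count: 17 + 86 + 85 + 4 + 99 + 48 + 12 = 351.
Total exposure: 3 + 6 + 7 + 1 + 5 + 5 + 2 = 29 nights.
Conjugate update: add total count to the shape and total exposure to the rate, giving Gamma(364, 34).
The posterior predictive for a window of length T is Negative Binomial with variance T·α'·(β'+T)/β'² = 6·364·40/1156 = 21840/289.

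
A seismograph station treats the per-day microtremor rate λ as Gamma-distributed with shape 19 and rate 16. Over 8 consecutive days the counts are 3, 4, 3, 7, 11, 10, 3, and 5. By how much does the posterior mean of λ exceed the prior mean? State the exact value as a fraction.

Total count: 3 + 4 + 3 + 7 + 11 + 10 + 3 + 5 = 46.
Total exposure: 8 days.
Posterior: α' = 19 + 46 = 65, β' = 16 + 8 = 24.
Posterior mean = 65/24 = 65/24; prior mean = 19/16 = 19/16. Difference = 65/24 − 19/16 = 73/48.

73/48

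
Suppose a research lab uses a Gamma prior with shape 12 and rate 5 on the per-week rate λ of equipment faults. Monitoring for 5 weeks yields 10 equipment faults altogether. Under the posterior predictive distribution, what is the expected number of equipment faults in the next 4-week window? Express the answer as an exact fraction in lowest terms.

44/5

Total count 10 over total exposure 5 weeks.
Gamma(α, β) with Poisson data over total exposure Σt gives posterior Gamma(α+Σx, β+Σt) = Gamma(22, 10).
Predictive mean over a 4-week window = T·E[λ|data] = 4·22/10 = 44/5.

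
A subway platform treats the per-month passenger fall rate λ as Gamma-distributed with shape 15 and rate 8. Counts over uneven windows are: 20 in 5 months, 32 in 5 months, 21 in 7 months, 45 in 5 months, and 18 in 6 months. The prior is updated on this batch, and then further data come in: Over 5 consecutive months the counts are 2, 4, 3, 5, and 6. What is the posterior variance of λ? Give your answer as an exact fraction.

171/1681

Total count: 20 + 32 + 21 + 45 + 18 = 136.
Total exposure: 5 + 5 + 7 + 5 + 6 = 28 months.
After the first batch: Gamma(15 + 136, 8 + 28) = Gamma(151, 36).
Total count: 2 + 4 + 3 + 5 + 6 = 20.
Total exposure: 5 months.
After the second batch: Gamma(151 + 20, 36 + 5) = Gamma(171, 41).
Posterior variance = α'/β'² = 171/1681.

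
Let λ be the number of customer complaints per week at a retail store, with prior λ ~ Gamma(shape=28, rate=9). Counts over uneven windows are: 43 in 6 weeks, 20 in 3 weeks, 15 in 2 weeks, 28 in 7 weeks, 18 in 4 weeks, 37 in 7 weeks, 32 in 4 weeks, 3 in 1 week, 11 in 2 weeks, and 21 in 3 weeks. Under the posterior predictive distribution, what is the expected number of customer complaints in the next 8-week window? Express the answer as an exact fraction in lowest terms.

Total count: 43 + 20 + 15 + 28 + 18 + 37 + 32 + 3 + 11 + 21 = 228.
Total exposure: 6 + 3 + 2 + 7 + 4 + 7 + 4 + 1 + 2 + 3 = 39 weeks.
The Gamma prior is conjugate for the Poisson rate, so λ | data ~ Gamma(28+228, 9+39) = Gamma(256, 48).
Predictive mean over an 8-week window = T·E[λ|data] = 8·256/48 = 128/3.

128/3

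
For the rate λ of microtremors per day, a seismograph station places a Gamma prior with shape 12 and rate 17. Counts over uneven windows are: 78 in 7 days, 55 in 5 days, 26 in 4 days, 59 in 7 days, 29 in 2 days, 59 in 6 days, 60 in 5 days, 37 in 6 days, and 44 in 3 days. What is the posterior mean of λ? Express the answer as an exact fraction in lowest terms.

459/62

Total count: 78 + 55 + 26 + 59 + 29 + 59 + 60 + 37 + 44 = 447.
Total exposure: 7 + 5 + 4 + 7 + 2 + 6 + 5 + 6 + 3 = 45 days.
By Gamma–Poisson conjugacy, the posterior is Gamma(α + Σx, β + Σt) = Gamma(12 + 447, 17 + 45) = Gamma(459, 62).
Posterior mean = α'/β' = 459/62.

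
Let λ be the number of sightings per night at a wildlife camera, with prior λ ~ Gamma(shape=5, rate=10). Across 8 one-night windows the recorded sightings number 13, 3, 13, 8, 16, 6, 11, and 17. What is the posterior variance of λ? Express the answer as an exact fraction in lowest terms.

Total count: 13 + 3 + 13 + 8 + 16 + 6 + 11 + 17 = 87.
Total exposure: 8 nights.
The Gamma prior is conjugate for the Poisson rate, so λ | data ~ Gamma(5+87, 10+8) = Gamma(92, 18).
Posterior variance = α'/β'² = 92/324 = 23/81.

23/81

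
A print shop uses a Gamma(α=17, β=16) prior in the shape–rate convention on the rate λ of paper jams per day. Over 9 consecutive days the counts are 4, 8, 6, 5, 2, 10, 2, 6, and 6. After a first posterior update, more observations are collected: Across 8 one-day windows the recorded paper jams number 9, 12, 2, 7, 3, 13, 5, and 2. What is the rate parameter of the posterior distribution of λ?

Total count: 4 + 8 + 6 + 5 + 2 + 10 + 2 + 6 + 6 = 49.
Total exposure: 9 days.
After the first batch: Gamma(17 + 49, 16 + 9) = Gamma(66, 25).
Total count: 9 + 12 + 2 + 7 + 3 + 13 + 5 + 2 = 53.
Total exposure: 8 days.
After the second batch: Gamma(66 + 53, 25 + 8) = Gamma(119, 33).

33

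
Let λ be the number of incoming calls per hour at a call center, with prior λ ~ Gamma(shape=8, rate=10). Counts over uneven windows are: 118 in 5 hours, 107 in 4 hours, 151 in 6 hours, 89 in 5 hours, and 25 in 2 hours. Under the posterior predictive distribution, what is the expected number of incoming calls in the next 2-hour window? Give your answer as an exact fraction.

249/8

Total count: 118 + 107 + 151 + 89 + 25 = 490.
Total exposure: 5 + 4 + 6 + 5 + 2 = 22 hours.
Conjugate update: add total count to the shape and total exposure to the rate, giving Gamma(498, 32).
Predictive mean over a 2-hour window = T·E[λ|data] = 2·498/32 = 249/8.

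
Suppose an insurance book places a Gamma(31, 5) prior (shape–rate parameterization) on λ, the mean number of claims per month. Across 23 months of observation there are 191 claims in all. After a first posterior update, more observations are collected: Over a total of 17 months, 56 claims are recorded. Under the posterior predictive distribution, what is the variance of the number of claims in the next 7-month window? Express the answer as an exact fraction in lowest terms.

101192/2025

Total count 191 over total exposure 23 months.
After the first batch: Gamma(31 + 191, 5 + 23) = Gamma(222, 28).
Total count 56 over total exposure 17 months.
After the second batch: Gamma(222 + 56, 28 + 17) = Gamma(278, 45).
The posterior predictive for a window of length T is Negative Binomial with variance T·α'·(β'+T)/β'² = 7·278·52/2025 = 101192/2025.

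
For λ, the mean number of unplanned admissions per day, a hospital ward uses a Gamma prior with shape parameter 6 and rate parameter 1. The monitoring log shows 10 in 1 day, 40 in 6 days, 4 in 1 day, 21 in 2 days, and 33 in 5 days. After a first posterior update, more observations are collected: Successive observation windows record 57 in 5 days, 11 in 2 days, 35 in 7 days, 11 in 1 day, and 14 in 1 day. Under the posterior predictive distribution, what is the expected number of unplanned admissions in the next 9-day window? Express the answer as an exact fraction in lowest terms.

1089/16

Total count: 10 + 40 + 4 + 21 + 33 = 108.
Total exposure: 1 + 6 + 1 + 2 + 5 = 15 days.
After the first batch: Gamma(6 + 108, 1 + 15) = Gamma(114, 16).
Total count: 57 + 11 + 35 + 11 + 14 = 128.
Total exposure: 5 + 2 + 7 + 1 + 1 = 16 days.
After the second batch: Gamma(114 + 128, 16 + 16) = Gamma(242, 32).
Predictive mean over a 9-day window = T·E[λ|data] = 9·242/32 = 1089/16.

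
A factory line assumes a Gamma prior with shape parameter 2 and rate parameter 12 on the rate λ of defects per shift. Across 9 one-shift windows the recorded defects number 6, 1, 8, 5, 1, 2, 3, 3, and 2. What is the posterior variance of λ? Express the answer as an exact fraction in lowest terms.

11/147

Total count: 6 + 1 + 8 + 5 + 1 + 2 + 3 + 3 + 2 = 31.
Total exposure: 9 shifts.
Gamma(α, β) with Poisson data over total exposure Σt gives posterior Gamma(α+Σx, β+Σt) = Gamma(33, 21).
Posterior variance = α'/β'² = 33/441 = 11/147.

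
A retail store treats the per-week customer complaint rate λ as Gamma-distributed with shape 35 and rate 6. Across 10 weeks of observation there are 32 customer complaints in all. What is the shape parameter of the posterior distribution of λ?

67

Total count 32 over total exposure 10 weeks.
Gamma(α, β) with Poisson data over total exposure Σt gives posterior Gamma(α+Σx, β+Σt) = Gamma(67, 16).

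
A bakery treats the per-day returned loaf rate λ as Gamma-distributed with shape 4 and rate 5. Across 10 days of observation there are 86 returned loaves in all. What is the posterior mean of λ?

6

Total count 86 over total exposure 10 days.
Conjugate update: add total count to the shape and total exposure to the rate, giving Gamma(90, 15).
Posterior mean = α'/β' = 90/15 = 6.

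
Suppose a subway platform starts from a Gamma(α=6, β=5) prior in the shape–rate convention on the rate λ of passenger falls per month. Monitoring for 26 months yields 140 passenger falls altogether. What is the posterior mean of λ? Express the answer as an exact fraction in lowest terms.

Total count 140 over total exposure 26 months.
The Gamma prior is conjugate for the Poisson rate, so λ | data ~ Gamma(6+140, 5+26) = Gamma(146, 31).
Posterior mean = α'/β' = 146/31.

146/31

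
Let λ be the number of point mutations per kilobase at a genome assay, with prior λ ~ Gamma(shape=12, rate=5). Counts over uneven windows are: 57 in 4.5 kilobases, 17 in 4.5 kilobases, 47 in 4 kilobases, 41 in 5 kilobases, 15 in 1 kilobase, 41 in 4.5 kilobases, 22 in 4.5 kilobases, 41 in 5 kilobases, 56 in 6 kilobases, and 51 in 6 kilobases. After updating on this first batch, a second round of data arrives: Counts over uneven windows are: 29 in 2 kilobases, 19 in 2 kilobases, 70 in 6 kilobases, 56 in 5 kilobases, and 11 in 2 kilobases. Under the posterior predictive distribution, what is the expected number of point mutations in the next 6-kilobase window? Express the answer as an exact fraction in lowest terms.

Total count: 57 + 17 + 47 + 41 + 15 + 41 + 22 + 41 + 56 + 51 = 388.
Total exposure: 4.5 + 4.5 + 4 + 5 + 1 + 4.5 + 4.5 + 5 + 6 + 6 = 45 kilobases.
After the first batch: Gamma(12 + 388, 5 + 45) = Gamma(400, 50).
Total count: 29 + 19 + 70 + 56 + 11 = 185.
Total exposure: 2 + 2 + 6 + 5 + 2 = 17 kilobases.
After the second batch: Gamma(400 + 185, 50 + 17) = Gamma(585, 67).
Predictive mean over a 6-kilobase window = T·E[λ|data] = 6·585/67 = 3510/67.

3510/67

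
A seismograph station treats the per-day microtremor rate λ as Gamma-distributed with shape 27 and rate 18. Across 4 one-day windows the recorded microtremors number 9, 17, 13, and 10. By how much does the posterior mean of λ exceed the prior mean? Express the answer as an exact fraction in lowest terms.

43/22

Total count: 9 + 17 + 13 + 10 = 49.
Total exposure: 4 days.
Posterior: α' = 27 + 49 = 76, β' = 18 + 4 = 22.
Posterior mean = 76/22 = 38/11; prior mean = 27/18 = 3/2. Difference = 38/11 − 3/2 = 43/22.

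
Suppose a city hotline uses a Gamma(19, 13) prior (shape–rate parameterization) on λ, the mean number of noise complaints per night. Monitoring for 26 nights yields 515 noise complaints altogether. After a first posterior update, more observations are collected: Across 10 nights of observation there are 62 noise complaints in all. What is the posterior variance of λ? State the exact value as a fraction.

596/2401

Total count 515 over total exposure 26 nights.
After the first batch: Gamma(19 + 515, 13 + 26) = Gamma(534, 39).
Total count 62 over total exposure 10 nights.
After the second batch: Gamma(534 + 62, 39 + 10) = Gamma(596, 49).
Posterior variance = α'/β'² = 596/2401.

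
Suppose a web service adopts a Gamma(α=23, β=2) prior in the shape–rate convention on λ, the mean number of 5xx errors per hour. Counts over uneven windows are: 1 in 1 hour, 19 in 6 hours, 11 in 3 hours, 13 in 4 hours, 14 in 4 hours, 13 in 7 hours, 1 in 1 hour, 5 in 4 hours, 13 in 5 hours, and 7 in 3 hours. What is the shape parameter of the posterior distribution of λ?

120

Total count: 1 + 19 + 11 + 13 + 14 + 13 + 1 + 5 + 13 + 7 = 97.
Total exposure: 1 + 6 + 3 + 4 + 4 + 7 + 1 + 4 + 5 + 3 = 38 hours.
By Gamma–Poisson conjugacy, the posterior is Gamma(α + Σx, β + Σt) = Gamma(23 + 97, 2 + 38) = Gamma(120, 40).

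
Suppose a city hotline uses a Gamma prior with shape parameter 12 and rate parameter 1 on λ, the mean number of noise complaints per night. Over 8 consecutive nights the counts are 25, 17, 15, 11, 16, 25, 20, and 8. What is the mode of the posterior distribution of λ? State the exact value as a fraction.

148/9

Total count: 25 + 17 + 15 + 11 + 16 + 25 + 20 + 8 = 137.
Total exposure: 8 nights.
The Gamma prior is conjugate for the Poisson rate, so λ | data ~ Gamma(12+137, 1+8) = Gamma(149, 9).
Posterior mode = (α'−1)/β' = 148/9.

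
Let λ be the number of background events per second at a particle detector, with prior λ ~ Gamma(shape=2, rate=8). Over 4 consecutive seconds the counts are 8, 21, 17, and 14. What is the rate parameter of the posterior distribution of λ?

12

Total count: 8 + 21 + 17 + 14 = 60.
Total exposure: 4 seconds.
Gamma(α, β) with Poisson data over total exposure Σt gives posterior Gamma(α+Σx, β+Σt) = Gamma(62, 12).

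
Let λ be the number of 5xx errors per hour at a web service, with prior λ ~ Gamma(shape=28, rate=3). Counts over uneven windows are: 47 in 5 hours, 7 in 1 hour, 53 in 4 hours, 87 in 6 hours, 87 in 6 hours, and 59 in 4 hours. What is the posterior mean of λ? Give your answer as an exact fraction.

368/29

Total count: 47 + 7 + 53 + 87 + 87 + 59 = 340.
Total exposure: 5 + 1 + 4 + 6 + 6 + 4 = 26 hours.
Posterior: α' = 28 + 340 = 368, β' = 3 + 26 = 29.
Posterior mean = α'/β' = 368/29.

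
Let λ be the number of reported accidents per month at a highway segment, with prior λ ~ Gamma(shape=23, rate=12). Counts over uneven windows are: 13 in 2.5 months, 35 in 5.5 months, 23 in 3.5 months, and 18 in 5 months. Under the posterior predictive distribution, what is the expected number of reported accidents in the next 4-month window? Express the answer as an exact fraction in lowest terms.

896/57

Total count: 13 + 35 + 23 + 18 = 89.
Total exposure: 2.5 + 5.5 + 3.5 + 5 = 16.5 months.
Conjugate update: add total count to the shape and total exposure to the rate, giving Gamma(112, 57/2).
Predictive mean over a 4-month window = T·E[λ|data] = 4·112/(57/2) = 896/57.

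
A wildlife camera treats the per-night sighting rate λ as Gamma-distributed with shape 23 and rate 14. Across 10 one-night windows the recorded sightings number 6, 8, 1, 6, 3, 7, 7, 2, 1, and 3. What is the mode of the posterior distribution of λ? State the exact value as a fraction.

Total count: 6 + 8 + 1 + 6 + 3 + 7 + 7 + 2 + 1 + 3 = 44.
Total exposure: 10 nights.
Posterior: α' = 23 + 44 = 67, β' = 14 + 10 = 24.
Posterior mode = (α'−1)/β' = 66/24 = 11/4.

11/4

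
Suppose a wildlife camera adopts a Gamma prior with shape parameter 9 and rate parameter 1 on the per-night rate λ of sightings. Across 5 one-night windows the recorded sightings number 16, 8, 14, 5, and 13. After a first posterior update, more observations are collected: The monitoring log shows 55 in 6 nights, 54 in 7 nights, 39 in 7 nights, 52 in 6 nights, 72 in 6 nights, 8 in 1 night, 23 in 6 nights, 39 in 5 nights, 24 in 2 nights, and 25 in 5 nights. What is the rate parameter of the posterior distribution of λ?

Total count: 16 + 8 + 14 + 5 + 13 = 56.
Total exposure: 5 nights.
After the first batch: Gamma(9 + 56, 1 + 5) = Gamma(65, 6).
Total count: 55 + 54 + 39 + 52 + 72 + 8 + 23 + 39 + 24 + 25 = 391.
Total exposure: 6 + 7 + 7 + 6 + 6 + 1 + 6 + 5 + 2 + 5 = 51 nights.
After the second batch: Gamma(65 + 391, 6 + 51) = Gamma(456, 57).

57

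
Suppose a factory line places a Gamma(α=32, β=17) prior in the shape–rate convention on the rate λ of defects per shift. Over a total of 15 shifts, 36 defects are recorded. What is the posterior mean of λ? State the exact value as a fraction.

Total count 36 over total exposure 15 shifts.
Conjugate update: add total count to the shape and total exposure to the rate, giving Gamma(68, 32).
Posterior mean = α'/β' = 68/32 = 17/8.

17/8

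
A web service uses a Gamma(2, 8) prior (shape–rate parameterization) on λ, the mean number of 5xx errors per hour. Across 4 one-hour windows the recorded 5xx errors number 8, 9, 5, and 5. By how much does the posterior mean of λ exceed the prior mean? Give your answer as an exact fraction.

Total count: 8 + 9 + 5 + 5 = 27.
Total exposure: 4 hours.
By Gamma–Poisson conjugacy, the posterior is Gamma(α + Σx, β + Σt) = Gamma(2 + 27, 8 + 4) = Gamma(29, 12).
Posterior mean = 29/12 = 29/12; prior mean = 2/8 = 1/4. Difference = 29/12 − 1/4 = 13/6.

13/6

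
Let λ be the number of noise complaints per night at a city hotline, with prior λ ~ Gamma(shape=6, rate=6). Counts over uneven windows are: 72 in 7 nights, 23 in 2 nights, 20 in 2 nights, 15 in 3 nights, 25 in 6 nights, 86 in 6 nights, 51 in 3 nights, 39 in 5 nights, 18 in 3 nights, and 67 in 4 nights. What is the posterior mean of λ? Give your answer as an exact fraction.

422/47

Total count: 72 + 23 + 20 + 15 + 25 + 86 + 51 + 39 + 18 + 67 = 416.
Total exposure: 7 + 2 + 2 + 3 + 6 + 6 + 3 + 5 + 3 + 4 = 41 nights.
The Gamma prior is conjugate for the Poisson rate, so λ | data ~ Gamma(6+416, 6+41) = Gamma(422, 47).
Posterior mean = α'/β' = 422/47.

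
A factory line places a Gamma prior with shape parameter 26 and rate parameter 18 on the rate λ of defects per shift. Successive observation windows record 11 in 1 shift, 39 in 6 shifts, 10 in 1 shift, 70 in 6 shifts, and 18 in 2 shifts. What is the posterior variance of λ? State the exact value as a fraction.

87/578

Total count: 11 + 39 + 10 + 70 + 18 = 148.
Total exposure: 1 + 6 + 1 + 6 + 2 = 16 shifts.
The Gamma prior is conjugate for the Poisson rate, so λ | data ~ Gamma(26+148, 18+16) = Gamma(174, 34).
Posterior variance = α'/β'² = 174/1156 = 87/578.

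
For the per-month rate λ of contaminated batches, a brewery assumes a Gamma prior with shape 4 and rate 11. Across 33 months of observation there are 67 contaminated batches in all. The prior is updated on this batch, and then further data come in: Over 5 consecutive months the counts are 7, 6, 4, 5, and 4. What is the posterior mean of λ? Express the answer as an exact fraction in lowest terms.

Total count 67 over total exposure 33 months.
After the first batch: Gamma(4 + 67, 11 + 33) = Gamma(71, 44).
Total count: 7 + 6 + 4 + 5 + 4 = 26.
Total exposure: 5 months.
After the second batch: Gamma(71 + 26, 44 + 5) = Gamma(97, 49).
Posterior mean = α'/β' = 97/49.

97/49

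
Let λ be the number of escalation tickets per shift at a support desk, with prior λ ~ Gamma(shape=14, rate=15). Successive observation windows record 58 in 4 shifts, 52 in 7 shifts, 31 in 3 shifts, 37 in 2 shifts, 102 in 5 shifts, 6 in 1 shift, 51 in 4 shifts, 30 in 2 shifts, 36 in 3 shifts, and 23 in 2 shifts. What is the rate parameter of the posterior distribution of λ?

48

Total count: 58 + 52 + 31 + 37 + 102 + 6 + 51 + 30 + 36 + 23 = 426.
Total exposure: 4 + 7 + 3 + 2 + 5 + 1 + 4 + 2 + 3 + 2 = 33 shifts.
By Gamma–Poisson conjugacy, the posterior is Gamma(α + Σx, β + Σt) = Gamma(14 + 426, 15 + 33) = Gamma(440, 48).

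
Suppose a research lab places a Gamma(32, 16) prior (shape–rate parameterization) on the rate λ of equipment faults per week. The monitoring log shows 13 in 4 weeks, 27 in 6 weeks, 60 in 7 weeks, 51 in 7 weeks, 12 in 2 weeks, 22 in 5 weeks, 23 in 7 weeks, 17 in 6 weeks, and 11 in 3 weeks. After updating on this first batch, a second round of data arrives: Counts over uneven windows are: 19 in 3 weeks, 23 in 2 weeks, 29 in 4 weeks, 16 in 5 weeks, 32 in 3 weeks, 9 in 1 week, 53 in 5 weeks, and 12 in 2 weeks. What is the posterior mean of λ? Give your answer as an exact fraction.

Total count: 13 + 27 + 60 + 51 + 12 + 22 + 23 + 17 + 11 = 236.
Total exposure: 4 + 6 + 7 + 7 + 2 + 5 + 7 + 6 + 3 = 47 weeks.
After the first batch: Gamma(32 + 236, 16 + 47) = Gamma(268, 63).
Total count: 19 + 23 + 29 + 16 + 32 + 9 + 53 + 12 = 193.
Total exposure: 3 + 2 + 4 + 5 + 3 + 1 + 5 + 2 = 25 weeks.
After the second batch: Gamma(268 + 193, 63 + 25) = Gamma(461, 88).
Posterior mean = α'/β' = 461/88.

461/88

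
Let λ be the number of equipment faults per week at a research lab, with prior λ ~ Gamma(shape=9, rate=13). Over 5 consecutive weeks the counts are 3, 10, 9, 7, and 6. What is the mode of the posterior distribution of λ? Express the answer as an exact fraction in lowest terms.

43/18

Total count: 3 + 10 + 9 + 7 + 6 = 35.
Total exposure: 5 weeks.
The Gamma prior is conjugate for the Poisson rate, so λ | data ~ Gamma(9+35, 13+5) = Gamma(44, 18).
Posterior mode = (α'−1)/β' = 43/18.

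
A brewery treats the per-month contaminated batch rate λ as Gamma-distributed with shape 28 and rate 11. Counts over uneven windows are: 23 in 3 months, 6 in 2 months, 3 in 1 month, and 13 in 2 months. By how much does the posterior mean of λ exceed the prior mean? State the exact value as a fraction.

Total count: 23 + 6 + 3 + 13 = 45.
Total exposure: 3 + 2 + 1 + 2 = 8 months.
Gamma(α, β) with Poisson data over total exposure Σt gives posterior Gamma(α+Σx, β+Σt) = Gamma(73, 19).
Posterior mean = 73/19 = 73/19; prior mean = 28/11 = 28/11. Difference = 73/19 − 28/11 = 271/209.

271/209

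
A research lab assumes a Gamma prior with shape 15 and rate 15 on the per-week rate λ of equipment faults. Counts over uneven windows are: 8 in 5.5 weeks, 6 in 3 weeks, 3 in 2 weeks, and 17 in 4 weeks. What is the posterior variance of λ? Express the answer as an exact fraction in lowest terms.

Total count: 8 + 6 + 3 + 17 = 34.
Total exposure: 5.5 + 3 + 2 + 4 = 14.5 weeks.
Conjugate update: add total count to the shape and total exposure to the rate, giving Gamma(49, 59/2).
Posterior variance = α'/β'² = 49/(3481/4) = 196/3481.

196/3481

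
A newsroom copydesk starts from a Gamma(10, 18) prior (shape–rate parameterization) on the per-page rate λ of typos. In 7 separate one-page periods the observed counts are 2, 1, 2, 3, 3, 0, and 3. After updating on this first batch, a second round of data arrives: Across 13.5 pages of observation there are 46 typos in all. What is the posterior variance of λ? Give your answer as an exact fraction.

40/847

Total count: 2 + 1 + 2 + 3 + 3 + 0 + 3 = 14.
Total exposure: 7 pages.
After the first batch: Gamma(10 + 14, 18 + 7) = Gamma(24, 25).
Total count 46 over total exposure 13.5 pages.
After the second batch: Gamma(24 + 46, 25 + 13.5) = Gamma(70, 77/2).
Posterior variance = α'/β'² = 70/(5929/4) = 40/847.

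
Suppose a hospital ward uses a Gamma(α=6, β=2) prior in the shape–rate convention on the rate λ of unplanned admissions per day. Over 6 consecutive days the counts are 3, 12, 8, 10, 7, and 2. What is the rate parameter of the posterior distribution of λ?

Total count: 3 + 12 + 8 + 10 + 7 + 2 = 42.
Total exposure: 6 days.
Posterior: α' = 6 + 42 = 48, β' = 2 + 6 = 8.

8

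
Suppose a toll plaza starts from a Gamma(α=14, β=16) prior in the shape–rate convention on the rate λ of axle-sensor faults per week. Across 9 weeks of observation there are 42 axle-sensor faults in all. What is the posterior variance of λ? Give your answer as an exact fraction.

Total count 42 over total exposure 9 weeks.
Posterior: α' = 14 + 42 = 56, β' = 16 + 9 = 25.
Posterior variance = α'/β'² = 56/625.

56/625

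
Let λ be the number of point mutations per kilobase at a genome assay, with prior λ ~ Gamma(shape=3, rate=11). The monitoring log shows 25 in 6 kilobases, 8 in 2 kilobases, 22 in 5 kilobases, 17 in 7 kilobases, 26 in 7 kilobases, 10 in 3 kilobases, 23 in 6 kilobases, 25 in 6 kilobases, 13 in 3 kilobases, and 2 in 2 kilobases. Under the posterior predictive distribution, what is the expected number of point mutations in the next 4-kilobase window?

Total count: 25 + 8 + 22 + 17 + 26 + 10 + 23 + 25 + 13 + 2 = 171.
Total exposure: 6 + 2 + 5 + 7 + 7 + 3 + 6 + 6 + 3 + 2 = 47 kilobases.
Posterior: α' = 3 + 171 = 174, β' = 11 + 47 = 58.
Predictive mean over a 4-kilobase window = T·E[λ|data] = 4·174/58 = 12.

12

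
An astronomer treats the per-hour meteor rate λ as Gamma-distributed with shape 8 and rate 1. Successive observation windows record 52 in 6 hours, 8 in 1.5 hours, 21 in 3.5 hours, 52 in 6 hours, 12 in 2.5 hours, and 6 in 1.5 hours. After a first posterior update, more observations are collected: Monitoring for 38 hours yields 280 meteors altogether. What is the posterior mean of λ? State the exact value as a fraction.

439/60

Total count: 52 + 8 + 21 + 52 + 12 + 6 = 151.
Total exposure: 6 + 1.5 + 3.5 + 6 + 2.5 + 1.5 = 21 hours.
After the first batch: Gamma(8 + 151, 1 + 21) = Gamma(159, 22).
Total count 280 over total exposure 38 hours.
After the second batch: Gamma(159 + 280, 22 + 38) = Gamma(439, 60).
Posterior mean = α'/β' = 439/60.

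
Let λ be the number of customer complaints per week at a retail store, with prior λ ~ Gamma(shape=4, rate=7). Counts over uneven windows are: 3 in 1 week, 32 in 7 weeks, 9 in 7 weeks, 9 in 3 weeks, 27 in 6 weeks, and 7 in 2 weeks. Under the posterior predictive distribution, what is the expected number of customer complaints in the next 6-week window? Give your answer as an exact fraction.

182/11

Total count: 3 + 32 + 9 + 9 + 27 + 7 = 87.
Total exposure: 1 + 7 + 7 + 3 + 6 + 2 = 26 weeks.
Posterior: α' = 4 + 87 = 91, β' = 7 + 26 = 33.
Predictive mean over a 6-week window = T·E[λ|data] = 6·91/33 = 182/11.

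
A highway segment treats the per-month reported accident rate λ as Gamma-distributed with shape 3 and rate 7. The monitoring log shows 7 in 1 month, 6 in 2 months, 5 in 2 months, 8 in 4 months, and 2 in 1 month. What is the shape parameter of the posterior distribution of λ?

Total count: 7 + 6 + 5 + 8 + 2 = 28.
Total exposure: 1 + 2 + 2 + 4 + 1 = 10 months.
The Gamma prior is conjugate for the Poisson rate, so λ | data ~ Gamma(3+28, 7+10) = Gamma(31, 17).

31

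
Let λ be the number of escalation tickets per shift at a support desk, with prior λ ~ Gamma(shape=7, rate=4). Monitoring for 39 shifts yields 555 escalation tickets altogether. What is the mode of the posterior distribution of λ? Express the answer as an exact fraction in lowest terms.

561/43

Total count 555 over total exposure 39 shifts.
The Gamma prior is conjugate for the Poisson rate, so λ | data ~ Gamma(7+555, 4+39) = Gamma(562, 43).
Posterior mode = (α'−1)/β' = 561/43.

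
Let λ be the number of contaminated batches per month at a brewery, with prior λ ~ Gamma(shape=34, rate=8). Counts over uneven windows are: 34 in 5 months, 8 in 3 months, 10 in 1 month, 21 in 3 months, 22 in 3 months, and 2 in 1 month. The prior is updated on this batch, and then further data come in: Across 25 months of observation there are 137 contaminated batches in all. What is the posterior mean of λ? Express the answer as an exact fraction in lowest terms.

Total count: 34 + 8 + 10 + 21 + 22 + 2 = 97.
Total exposure: 5 + 3 + 1 + 3 + 3 + 1 = 16 months.
After the first batch: Gamma(34 + 97, 8 + 16) = Gamma(131, 24).
Total count 137 over total exposure 25 months.
After the second batch: Gamma(131 + 137, 24 + 25) = Gamma(268, 49).
Posterior mean = α'/β' = 268/49.

268/49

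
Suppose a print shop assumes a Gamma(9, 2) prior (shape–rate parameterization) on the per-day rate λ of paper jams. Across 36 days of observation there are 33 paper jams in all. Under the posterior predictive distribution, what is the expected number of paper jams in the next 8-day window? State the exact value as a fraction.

Total count 33 over total exposure 36 days.
By Gamma–Poisson conjugacy, the posterior is Gamma(α + Σx, β + Σt) = Gamma(9 + 33, 2 + 36) = Gamma(42, 38).
Predictive mean over an 8-day window = T·E[λ|data] = 8·42/38 = 168/19.

168/19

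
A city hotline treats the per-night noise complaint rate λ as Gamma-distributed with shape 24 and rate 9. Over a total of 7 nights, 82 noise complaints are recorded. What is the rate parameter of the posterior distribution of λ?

Total count 82 over total exposure 7 nights.
Posterior: α' = 24 + 82 = 106, β' = 9 + 7 = 16.

16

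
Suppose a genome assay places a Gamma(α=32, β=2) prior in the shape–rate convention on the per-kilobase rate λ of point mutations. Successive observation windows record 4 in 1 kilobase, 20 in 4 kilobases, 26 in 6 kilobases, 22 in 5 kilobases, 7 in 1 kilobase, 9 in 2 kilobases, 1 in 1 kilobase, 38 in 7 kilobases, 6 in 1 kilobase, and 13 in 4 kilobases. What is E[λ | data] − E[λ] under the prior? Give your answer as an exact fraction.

-183/17

Total count: 4 + 20 + 26 + 22 + 7 + 9 + 1 + 38 + 6 + 13 = 146.
Total exposure: 1 + 4 + 6 + 5 + 1 + 2 + 1 + 7 + 1 + 4 = 32 kilobases.
The Gamma prior is conjugate for the Poisson rate, so λ | data ~ Gamma(32+146, 2+32) = Gamma(178, 34).
Posterior mean = 178/34 = 89/17; prior mean = 32/2 = 16. Difference = 89/17 − 16 = -183/17.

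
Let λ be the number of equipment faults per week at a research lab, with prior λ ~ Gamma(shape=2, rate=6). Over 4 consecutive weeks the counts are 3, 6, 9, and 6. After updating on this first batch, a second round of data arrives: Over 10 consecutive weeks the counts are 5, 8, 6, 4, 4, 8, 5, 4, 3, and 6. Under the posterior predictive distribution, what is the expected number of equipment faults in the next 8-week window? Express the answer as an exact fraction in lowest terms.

158/5

Total count: 3 + 6 + 9 + 6 = 24.
Total exposure: 4 weeks.
After the first batch: Gamma(2 + 24, 6 + 4) = Gamma(26, 10).
Total count: 5 + 8 + 6 + 4 + 4 + 8 + 5 + 4 + 3 + 6 = 53.
Total exposure: 10 weeks.
After the second batch: Gamma(26 + 53, 10 + 10) = Gamma(79, 20).
Predictive mean over an 8-week window = T·E[λ|data] = 8·79/20 = 158/5.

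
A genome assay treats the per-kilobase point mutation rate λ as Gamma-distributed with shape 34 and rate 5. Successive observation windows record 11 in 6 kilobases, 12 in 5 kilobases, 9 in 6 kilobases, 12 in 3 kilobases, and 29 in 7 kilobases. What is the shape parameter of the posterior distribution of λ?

107

Total count: 11 + 12 + 9 + 12 + 29 = 73.
Total exposure: 6 + 5 + 6 + 3 + 7 = 27 kilobases.
Conjugate update: add total count to the shape and total exposure to the rate, giving Gamma(107, 32).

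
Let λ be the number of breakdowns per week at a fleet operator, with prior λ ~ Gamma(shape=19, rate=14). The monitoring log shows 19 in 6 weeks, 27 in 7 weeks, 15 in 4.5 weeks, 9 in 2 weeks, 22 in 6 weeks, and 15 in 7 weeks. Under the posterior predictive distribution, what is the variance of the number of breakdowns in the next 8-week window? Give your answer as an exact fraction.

24416/961

Total count: 19 + 27 + 15 + 9 + 22 + 15 = 107.
Total exposure: 6 + 7 + 4.5 + 2 + 6 + 7 = 32.5 weeks.
The Gamma prior is conjugate for the Poisson rate, so λ | data ~ Gamma(19+107, 14+32.5) = Gamma(126, 93/2).
The posterior predictive for a window of length T is Negative Binomial with variance T·α'·(β'+T)/β'² = 8·126·(109/2)/(8649/4) = 24416/961.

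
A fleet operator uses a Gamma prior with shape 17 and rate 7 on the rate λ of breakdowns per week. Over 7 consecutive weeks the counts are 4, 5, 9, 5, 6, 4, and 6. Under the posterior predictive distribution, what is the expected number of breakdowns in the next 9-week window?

Total count: 4 + 5 + 9 + 5 + 6 + 4 + 6 = 39.
Total exposure: 7 weeks.
Gamma(α, β) with Poisson data over total exposure Σt gives posterior Gamma(α+Σx, β+Σt) = Gamma(56, 14).
Predictive mean over a 9-week window = T·E[λ|data] = 9·56/14 = 36.

36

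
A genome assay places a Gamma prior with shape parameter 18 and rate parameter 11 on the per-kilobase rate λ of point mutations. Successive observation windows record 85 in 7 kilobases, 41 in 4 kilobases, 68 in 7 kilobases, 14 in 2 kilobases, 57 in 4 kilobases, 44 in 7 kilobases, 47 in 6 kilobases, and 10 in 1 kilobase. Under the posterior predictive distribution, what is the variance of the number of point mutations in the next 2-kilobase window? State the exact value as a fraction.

39168/2401

Total count: 85 + 41 + 68 + 14 + 57 + 44 + 47 + 10 = 366.
Total exposure: 7 + 4 + 7 + 2 + 4 + 7 + 6 + 1 = 38 kilobases.
Gamma(α, β) with Poisson data over total exposure Σt gives posterior Gamma(α+Σx, β+Σt) = Gamma(384, 49).
The posterior predictive for a window of length T is Negative Binomial with variance T·α'·(β'+T)/β'² = 2·384·51/2401 = 39168/2401.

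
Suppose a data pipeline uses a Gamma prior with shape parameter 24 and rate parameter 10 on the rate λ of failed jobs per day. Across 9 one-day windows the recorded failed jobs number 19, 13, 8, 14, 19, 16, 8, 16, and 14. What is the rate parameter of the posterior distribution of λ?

19

Total count: 19 + 13 + 8 + 14 + 19 + 16 + 8 + 16 + 14 = 127.
Total exposure: 9 days.
Gamma(α, β) with Poisson data over total exposure Σt gives posterior Gamma(α+Σx, β+Σt) = Gamma(151, 19).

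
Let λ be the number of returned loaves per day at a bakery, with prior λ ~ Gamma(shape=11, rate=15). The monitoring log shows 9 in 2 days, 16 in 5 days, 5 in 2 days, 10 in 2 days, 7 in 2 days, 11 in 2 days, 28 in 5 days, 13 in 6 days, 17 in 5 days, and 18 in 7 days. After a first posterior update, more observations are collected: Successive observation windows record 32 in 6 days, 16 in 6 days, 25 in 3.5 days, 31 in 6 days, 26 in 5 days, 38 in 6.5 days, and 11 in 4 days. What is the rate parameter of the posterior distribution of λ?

Total count: 9 + 16 + 5 + 10 + 7 + 11 + 28 + 13 + 17 + 18 = 134.
Total exposure: 2 + 5 + 2 + 2 + 2 + 2 + 5 + 6 + 5 + 7 = 38 days.
After the first batch: Gamma(11 + 134, 15 + 38) = Gamma(145, 53).
Total count: 32 + 16 + 25 + 31 + 26 + 38 + 11 = 179.
Total exposure: 6 + 6 + 3.5 + 6 + 5 + 6.5 + 4 = 37 days.
After the second batch: Gamma(145 + 179, 53 + 37) = Gamma(324, 90).

90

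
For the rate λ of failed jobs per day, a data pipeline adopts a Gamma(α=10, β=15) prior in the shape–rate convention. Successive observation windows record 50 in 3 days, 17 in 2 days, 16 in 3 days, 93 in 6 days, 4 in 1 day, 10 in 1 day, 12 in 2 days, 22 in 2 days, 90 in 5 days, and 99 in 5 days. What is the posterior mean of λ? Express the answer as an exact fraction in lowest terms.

47/5

Total count: 50 + 17 + 16 + 93 + 4 + 10 + 12 + 22 + 90 + 99 = 413.
Total exposure: 3 + 2 + 3 + 6 + 1 + 1 + 2 + 2 + 5 + 5 = 30 days.
The Gamma prior is conjugate for the Poisson rate, so λ | data ~ Gamma(10+413, 15+30) = Gamma(423, 45).
Posterior mean = α'/β' = 423/45 = 47/5.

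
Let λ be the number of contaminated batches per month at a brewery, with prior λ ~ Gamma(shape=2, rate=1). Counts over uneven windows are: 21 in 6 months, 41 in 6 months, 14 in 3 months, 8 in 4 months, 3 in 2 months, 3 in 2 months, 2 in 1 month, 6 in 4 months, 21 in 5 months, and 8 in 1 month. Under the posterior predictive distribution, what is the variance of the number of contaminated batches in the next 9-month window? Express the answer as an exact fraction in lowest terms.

51084/1225

Total count: 21 + 41 + 14 + 8 + 3 + 3 + 2 + 6 + 21 + 8 = 127.
Total exposure: 6 + 6 + 3 + 4 + 2 + 2 + 1 + 4 + 5 + 1 = 34 months.
By Gamma–Poisson conjugacy, the posterior is Gamma(α + Σx, β + Σt) = Gamma(2 + 127, 1 + 34) = Gamma(129, 35).
The posterior predictive for a window of length T is Negative Binomial with variance T·α'·(β'+T)/β'² = 9·129·44/1225 = 51084/1225.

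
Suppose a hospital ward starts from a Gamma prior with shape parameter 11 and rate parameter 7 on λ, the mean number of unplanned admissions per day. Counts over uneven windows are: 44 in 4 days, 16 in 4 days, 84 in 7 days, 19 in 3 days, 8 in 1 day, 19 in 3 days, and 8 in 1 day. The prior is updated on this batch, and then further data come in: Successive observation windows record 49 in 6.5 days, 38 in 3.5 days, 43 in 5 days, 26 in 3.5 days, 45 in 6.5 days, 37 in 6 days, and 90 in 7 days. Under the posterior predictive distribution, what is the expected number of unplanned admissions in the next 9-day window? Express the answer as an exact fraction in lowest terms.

Total count: 44 + 16 + 84 + 19 + 8 + 19 + 8 = 198.
Total exposure: 4 + 4 + 7 + 3 + 1 + 3 + 1 = 23 days.
After the first batch: Gamma(11 + 198, 7 + 23) = Gamma(209, 30).
Total count: 49 + 38 + 43 + 26 + 45 + 37 + 90 = 328.
Total exposure: 6.5 + 3.5 + 5 + 3.5 + 6.5 + 6 + 7 = 38 days.
After the second batch: Gamma(209 + 328, 30 + 38) = Gamma(537, 68).
Predictive mean over a 9-day window = T·E[λ|data] = 9·537/68 = 4833/68.

4833/68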